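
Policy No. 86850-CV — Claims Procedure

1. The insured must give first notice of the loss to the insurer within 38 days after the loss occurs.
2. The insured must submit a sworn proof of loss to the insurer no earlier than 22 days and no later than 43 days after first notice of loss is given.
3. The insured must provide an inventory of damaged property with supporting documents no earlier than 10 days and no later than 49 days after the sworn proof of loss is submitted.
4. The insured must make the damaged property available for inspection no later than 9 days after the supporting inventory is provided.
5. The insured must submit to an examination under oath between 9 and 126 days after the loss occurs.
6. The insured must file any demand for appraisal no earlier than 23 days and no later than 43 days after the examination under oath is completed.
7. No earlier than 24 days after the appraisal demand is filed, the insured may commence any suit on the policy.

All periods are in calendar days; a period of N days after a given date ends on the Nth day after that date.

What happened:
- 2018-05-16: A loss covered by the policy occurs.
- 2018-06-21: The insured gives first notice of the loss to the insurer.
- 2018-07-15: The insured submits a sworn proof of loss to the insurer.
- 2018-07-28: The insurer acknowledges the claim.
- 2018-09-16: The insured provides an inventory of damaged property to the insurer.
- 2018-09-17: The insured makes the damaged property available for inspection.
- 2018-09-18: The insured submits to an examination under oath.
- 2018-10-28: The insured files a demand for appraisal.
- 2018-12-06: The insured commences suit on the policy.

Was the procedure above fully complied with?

Step 1 — counting 38 days from 2018-05-16 (when the loss occurs) gives a deadline of 2018-06-23; completed 2018-06-21, before the deadline.
Step 2 — 22 and 43 days from 2018-06-21 (when first notice of loss is given) are 2018-07-13 and 2018-08-03 respectively; 2018-07-15 falls inside that range.
Step 3 — 10 and 49 days from 2018-07-15 (when the sworn proof of loss is submitted) are 2018-07-25 and 2018-09-02 respectively; done 2018-09-16 — 14 days after the window closed.

No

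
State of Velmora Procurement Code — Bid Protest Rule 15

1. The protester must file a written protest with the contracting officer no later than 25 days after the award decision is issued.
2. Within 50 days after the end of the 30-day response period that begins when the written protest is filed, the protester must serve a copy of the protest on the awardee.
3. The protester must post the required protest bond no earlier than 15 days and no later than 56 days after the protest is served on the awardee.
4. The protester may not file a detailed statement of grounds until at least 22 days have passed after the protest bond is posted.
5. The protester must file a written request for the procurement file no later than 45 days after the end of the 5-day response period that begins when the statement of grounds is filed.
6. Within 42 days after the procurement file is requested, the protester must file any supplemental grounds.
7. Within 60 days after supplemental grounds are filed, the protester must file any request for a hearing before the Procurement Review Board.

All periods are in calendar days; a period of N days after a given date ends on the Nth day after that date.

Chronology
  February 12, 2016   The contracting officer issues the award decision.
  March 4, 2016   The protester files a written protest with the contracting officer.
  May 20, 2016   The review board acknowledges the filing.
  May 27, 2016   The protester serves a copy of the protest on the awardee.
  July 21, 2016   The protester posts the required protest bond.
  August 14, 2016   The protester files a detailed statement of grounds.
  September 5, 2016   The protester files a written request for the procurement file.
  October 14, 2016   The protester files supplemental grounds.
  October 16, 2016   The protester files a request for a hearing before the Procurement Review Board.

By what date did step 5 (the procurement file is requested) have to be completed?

The statement of grounds is filed on August 14, 2016; the 5-day response period therefore ends August 19, 2016, and step 5 runs from that date. 45 days after August 19, 2016 is October 3, 2016.

October 3, 2016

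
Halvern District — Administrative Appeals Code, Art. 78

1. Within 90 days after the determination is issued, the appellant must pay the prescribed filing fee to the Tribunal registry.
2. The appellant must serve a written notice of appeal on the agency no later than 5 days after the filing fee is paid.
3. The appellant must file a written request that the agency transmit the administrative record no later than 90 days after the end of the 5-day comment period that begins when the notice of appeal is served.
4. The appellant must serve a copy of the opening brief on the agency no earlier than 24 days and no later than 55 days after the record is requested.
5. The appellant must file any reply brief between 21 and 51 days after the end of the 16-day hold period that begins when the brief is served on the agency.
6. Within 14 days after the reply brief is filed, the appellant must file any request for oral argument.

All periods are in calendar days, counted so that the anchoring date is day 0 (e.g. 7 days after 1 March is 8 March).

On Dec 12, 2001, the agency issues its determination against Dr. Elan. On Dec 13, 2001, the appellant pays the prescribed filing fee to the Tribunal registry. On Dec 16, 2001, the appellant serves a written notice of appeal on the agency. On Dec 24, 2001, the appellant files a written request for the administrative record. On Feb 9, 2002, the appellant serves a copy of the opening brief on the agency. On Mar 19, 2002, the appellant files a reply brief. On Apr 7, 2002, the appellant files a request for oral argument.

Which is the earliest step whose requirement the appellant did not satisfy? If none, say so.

(1) due by Dec 12, 2001 + 90 days = Mar 12, 2002; done Dec 13, 2001 — timely.
(2) due by Dec 13, 2001 + 5 days = Dec 18, 2001; completed Dec 16, 2001, before the deadline.
(3) due by Dec 21, 2001 + 90 days = Mar 21, 2002; done Dec 24, 2001 — timely.
(4) the permitted window runs from Dec 24, 2001 + 24 = Jan 17, 2002 to Dec 24, 2001 + 55 = Feb 17, 2002; Feb 9, 2002 falls inside that range.
(5) the permitted window runs from Feb 25, 2002 + 21 = Mar 18, 2002 to Feb 25, 2002 + 51 = Apr 17, 2002; Mar 19, 2002 falls inside that range.
(6) due by Mar 19, 2002 + 14 days = Apr 2, 2002; Apr 7, 2002 misses that deadline by 5 days.
Later steps need not be reached.

Step 6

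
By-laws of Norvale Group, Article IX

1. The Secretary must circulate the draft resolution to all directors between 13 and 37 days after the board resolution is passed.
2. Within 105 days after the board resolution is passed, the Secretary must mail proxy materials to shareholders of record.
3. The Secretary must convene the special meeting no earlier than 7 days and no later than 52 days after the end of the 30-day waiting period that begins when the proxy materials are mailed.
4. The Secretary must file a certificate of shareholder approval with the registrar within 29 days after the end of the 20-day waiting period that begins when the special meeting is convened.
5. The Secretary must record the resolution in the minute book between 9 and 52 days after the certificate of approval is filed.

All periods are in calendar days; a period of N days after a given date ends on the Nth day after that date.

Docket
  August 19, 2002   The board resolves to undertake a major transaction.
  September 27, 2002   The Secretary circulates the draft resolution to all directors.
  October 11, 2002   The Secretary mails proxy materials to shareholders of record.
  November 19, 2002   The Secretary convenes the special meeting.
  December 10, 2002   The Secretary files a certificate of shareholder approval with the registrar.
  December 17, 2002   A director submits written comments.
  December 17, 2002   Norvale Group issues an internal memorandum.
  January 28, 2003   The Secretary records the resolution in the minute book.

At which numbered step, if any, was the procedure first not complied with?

Step 1

Step 1 — 13 and 37 days from August 19, 2002 (when the board resolution is passed) are September 1, 2002 and September 25, 2002 respectively; done September 27, 2002 — 2 days after the window closed.
No need to go further; step 1 was not satisfied.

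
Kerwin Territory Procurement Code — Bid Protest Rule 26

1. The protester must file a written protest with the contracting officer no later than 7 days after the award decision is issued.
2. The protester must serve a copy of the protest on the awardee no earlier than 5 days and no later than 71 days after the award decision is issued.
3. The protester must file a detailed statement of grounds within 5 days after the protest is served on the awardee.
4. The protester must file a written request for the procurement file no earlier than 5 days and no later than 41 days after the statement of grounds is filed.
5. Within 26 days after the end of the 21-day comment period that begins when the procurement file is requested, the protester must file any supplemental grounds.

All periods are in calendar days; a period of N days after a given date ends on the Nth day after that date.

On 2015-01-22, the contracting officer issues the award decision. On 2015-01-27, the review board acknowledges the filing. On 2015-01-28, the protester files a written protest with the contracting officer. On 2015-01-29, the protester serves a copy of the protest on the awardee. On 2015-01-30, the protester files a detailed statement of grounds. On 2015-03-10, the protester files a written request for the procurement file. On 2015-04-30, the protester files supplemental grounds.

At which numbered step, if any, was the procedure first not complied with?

Step 5

Step 1 — counting 7 days from 2015-01-22 (when the award decision is issued) gives a deadline of 2015-01-29; completed 2015-01-28, before the deadline.
Step 2 — 5 and 71 days from 2015-01-22 (when the award decision is issued) are 2015-01-27 and 2015-04-03 respectively; 2015-01-29 falls inside that range.
Step 3 — counting 5 days from 2015-01-29 (when the protest is served on the awardee) gives a deadline of 2015-02-03; done 2015-01-30 — timely.
Step 4 — 5 and 41 days from 2015-01-30 (when the statement of grounds is filed) are 2015-02-04 and 2015-03-12 respectively; done 2015-03-10 — within the window.
Step 5 — counting 26 days from 2015-03-31 (end of the 21-day comment period, which began when the procurement file is requested on 2015-03-10) gives a deadline of 2015-04-26; not done until 2015-04-30, 4 days after the deadline.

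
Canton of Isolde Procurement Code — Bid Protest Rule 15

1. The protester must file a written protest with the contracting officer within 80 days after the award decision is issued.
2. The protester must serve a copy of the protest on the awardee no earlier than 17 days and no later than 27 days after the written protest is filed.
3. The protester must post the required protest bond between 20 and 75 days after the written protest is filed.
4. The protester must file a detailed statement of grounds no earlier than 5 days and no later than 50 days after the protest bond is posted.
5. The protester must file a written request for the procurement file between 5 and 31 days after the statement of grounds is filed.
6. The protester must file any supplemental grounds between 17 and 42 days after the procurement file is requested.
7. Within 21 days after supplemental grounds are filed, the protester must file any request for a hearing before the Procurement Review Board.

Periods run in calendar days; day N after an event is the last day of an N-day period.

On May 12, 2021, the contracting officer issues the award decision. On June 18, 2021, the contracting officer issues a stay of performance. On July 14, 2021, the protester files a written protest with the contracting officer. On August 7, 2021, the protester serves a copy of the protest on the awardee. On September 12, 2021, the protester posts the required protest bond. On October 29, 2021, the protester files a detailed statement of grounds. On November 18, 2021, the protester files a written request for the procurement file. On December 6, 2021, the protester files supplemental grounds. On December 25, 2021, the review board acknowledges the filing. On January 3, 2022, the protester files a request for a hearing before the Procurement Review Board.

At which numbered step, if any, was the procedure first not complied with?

Step 7

(1) due by May 12, 2021 + 80 days = July 31, 2021; July 14, 2021 is within that limit.
(2) the permitted window runs from July 14, 2021 + 17 = July 31, 2021 to July 14, 2021 + 27 = August 10, 2021; August 7, 2021 falls inside that range.
(3) the permitted window runs from July 14, 2021 + 20 = August 3, 2021 to July 14, 2021 + 75 = September 27, 2021; done September 12, 2021 — within the window.
(4) the permitted window runs from September 12, 2021 + 5 = September 17, 2021 to September 12, 2021 + 50 = November 1, 2021; done October 29, 2021 — within the window.
(5) the permitted window runs from October 29, 2021 + 5 = November 3, 2021 to October 29, 2021 + 31 = November 29, 2021; November 18, 2021 falls inside that range.
(6) the permitted window runs from November 18, 2021 + 17 = December 5, 2021 to November 18, 2021 + 42 = December 30, 2021; done December 6, 2021, which is between those dates.
(7) due by December 6, 2021 + 21 days = December 27, 2021; not done until January 3, 2022, 7 days after the deadline.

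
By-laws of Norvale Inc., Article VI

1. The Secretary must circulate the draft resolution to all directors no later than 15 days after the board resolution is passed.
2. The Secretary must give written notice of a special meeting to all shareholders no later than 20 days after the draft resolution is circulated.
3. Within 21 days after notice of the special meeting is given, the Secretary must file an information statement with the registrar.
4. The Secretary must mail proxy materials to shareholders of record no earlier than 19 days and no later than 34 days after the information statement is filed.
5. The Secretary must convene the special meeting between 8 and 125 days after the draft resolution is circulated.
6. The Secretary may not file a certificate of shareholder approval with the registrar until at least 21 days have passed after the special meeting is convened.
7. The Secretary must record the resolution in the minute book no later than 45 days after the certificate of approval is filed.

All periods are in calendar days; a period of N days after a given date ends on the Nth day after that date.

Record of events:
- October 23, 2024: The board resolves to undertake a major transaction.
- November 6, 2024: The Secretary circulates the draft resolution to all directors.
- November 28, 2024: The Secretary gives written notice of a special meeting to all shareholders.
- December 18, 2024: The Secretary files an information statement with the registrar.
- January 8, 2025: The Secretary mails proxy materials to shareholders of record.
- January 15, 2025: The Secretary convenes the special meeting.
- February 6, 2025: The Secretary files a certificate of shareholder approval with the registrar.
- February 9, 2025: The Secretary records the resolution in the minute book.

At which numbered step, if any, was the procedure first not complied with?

Step 1 — counting 15 days from October 23, 2024 (when the board resolution is passed) gives a deadline of November 7, 2024; completed November 6, 2024, before the deadline.
Step 2 — counting 20 days from November 6, 2024 (when the draft resolution is circulated) gives a deadline of November 26, 2024; not done until November 28, 2024, 2 days after the deadline.

Step 2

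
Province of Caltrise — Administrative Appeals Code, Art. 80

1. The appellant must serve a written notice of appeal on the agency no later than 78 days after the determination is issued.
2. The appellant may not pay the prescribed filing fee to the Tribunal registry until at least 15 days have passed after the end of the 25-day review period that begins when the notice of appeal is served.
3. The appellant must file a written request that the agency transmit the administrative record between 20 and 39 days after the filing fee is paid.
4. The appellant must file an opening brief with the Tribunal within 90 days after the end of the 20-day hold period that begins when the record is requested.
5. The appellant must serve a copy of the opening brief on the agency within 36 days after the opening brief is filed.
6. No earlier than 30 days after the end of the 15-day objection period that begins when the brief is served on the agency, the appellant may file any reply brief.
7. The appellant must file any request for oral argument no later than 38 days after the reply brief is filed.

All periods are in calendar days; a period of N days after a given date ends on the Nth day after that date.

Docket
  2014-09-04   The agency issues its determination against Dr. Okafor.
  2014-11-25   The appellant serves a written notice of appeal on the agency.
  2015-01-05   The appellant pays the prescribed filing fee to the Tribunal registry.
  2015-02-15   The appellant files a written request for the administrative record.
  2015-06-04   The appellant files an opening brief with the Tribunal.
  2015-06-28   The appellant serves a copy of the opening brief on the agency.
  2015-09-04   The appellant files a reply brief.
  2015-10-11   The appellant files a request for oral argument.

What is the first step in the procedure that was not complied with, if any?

Step 1 — counting 78 days from 2014-09-04 (when the determination is issued) gives a deadline of 2014-11-21; not done until 2014-11-25, 4 days after the deadline.
That is the first point of non-compliance.

Step 1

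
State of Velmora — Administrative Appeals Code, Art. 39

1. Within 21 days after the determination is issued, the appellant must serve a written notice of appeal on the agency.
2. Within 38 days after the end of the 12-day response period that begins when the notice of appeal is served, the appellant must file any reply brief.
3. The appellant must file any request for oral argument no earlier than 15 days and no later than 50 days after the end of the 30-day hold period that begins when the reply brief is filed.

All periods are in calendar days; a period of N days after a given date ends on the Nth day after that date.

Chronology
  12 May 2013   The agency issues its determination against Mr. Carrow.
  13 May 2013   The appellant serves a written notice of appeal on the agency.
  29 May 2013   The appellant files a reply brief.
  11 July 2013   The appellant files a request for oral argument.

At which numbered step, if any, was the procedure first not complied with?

Step 3

Step 1: 21 days after 12 May 2013 (when the determination is issued) is 2 June 2013; done 13 May 2013 — timely.
Step 2: 38 days after 25 May 2013 (end of the 12-day response period, which began when the notice of appeal is served on 13 May 2013) is 2 July 2013; completed 29 May 2013, before the deadline.
Step 3: the window is 15–50 days after 28 June 2013 (end of the 30-day hold period, which began when the reply brief is filed on 29 May 2013), so 13 July 2013 through 17 August 2013; 11 July 2013 is 2 days too early.
Later steps need not be reached.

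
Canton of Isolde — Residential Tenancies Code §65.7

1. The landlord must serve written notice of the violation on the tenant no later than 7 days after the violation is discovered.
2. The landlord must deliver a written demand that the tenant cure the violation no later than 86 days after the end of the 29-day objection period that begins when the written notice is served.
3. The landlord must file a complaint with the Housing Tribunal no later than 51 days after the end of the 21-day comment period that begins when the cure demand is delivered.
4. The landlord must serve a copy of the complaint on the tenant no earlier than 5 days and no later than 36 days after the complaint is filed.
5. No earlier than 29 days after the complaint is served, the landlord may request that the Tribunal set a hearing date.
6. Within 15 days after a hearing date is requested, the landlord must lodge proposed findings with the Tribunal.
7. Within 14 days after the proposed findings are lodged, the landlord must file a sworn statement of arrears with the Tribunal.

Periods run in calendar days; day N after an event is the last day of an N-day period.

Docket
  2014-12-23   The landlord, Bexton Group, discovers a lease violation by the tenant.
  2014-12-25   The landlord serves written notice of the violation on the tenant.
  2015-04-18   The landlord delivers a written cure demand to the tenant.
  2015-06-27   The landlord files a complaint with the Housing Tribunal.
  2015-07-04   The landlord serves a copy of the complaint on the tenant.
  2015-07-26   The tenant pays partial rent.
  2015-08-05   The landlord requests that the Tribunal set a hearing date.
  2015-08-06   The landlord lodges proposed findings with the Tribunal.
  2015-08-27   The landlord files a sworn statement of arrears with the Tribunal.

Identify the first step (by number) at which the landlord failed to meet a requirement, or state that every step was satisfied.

Step 7

(1) due by 2014-12-23 + 7 days = 2014-12-30; 2014-12-25 is within that limit.
(2) due by 2015-01-23 + 86 days = 2015-04-19; done 2015-04-18 — timely.
(3) due by 2015-05-09 + 51 days = 2015-06-29; 2015-06-27 is within that limit.
(4) the permitted window runs from 2015-06-27 + 5 = 2015-07-02 to 2015-06-27 + 36 = 2015-08-02; done 2015-07-04, which is between those dates.
(5) permitted from 2015-07-04 + 29 days = 2015-08-02 onward; done 2015-08-05, after the minimum wait.
(6) due by 2015-08-05 + 15 days = 2015-08-20; done 2015-08-06 — timely.
(7) due by 2015-08-06 + 14 days = 2015-08-20; not done until 2015-08-27, 7 days after the deadline.
That is the first point of non-compliance.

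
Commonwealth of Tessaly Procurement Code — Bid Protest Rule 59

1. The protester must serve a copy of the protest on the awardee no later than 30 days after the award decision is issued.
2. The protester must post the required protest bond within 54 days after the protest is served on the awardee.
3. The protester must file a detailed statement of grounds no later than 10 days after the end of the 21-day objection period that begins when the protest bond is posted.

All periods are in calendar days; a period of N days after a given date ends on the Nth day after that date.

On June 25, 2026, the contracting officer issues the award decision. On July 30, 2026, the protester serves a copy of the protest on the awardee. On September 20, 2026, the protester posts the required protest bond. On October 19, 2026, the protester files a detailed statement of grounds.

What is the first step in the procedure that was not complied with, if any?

Step 1: 30 days after June 25, 2026 (when the award decision is issued) is July 25, 2026; not done until July 30, 2026, 5 days after the deadline.

Step 1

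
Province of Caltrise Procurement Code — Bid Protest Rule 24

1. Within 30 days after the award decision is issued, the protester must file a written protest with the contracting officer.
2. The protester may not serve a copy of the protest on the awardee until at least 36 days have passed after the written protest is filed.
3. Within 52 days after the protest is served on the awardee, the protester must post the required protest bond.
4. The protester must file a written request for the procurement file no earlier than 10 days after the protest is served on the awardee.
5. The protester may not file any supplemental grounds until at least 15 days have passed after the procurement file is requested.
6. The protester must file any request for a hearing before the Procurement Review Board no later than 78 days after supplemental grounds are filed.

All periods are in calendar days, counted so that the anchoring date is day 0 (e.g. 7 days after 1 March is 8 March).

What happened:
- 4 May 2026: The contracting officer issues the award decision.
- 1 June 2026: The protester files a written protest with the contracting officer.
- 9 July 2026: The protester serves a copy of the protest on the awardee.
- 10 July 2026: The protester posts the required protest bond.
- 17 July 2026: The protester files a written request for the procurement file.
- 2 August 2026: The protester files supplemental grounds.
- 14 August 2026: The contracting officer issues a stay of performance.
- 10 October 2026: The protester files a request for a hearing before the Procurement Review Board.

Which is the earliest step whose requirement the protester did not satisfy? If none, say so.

Step 4

Step 1: 30 days after 4 May 2026 (when the award decision is issued) is 3 June 2026; 1 June 2026 is within that limit.
Step 2: the earliest permitted date is 36 days after 1 June 2026 (when the written protest is filed), i.e. 7 July 2026; done 9 July 2026 — permitted.
Step 3: 52 days after 9 July 2026 (when the protest is served on the awardee) is 30 August 2026; done 10 July 2026 — timely.
Step 4: the earliest permitted date is 10 days after 9 July 2026 (when the protest is served on the awardee), i.e. 19 July 2026; acted on 17 July 2026, 2 days prematurely.
The analysis stops there.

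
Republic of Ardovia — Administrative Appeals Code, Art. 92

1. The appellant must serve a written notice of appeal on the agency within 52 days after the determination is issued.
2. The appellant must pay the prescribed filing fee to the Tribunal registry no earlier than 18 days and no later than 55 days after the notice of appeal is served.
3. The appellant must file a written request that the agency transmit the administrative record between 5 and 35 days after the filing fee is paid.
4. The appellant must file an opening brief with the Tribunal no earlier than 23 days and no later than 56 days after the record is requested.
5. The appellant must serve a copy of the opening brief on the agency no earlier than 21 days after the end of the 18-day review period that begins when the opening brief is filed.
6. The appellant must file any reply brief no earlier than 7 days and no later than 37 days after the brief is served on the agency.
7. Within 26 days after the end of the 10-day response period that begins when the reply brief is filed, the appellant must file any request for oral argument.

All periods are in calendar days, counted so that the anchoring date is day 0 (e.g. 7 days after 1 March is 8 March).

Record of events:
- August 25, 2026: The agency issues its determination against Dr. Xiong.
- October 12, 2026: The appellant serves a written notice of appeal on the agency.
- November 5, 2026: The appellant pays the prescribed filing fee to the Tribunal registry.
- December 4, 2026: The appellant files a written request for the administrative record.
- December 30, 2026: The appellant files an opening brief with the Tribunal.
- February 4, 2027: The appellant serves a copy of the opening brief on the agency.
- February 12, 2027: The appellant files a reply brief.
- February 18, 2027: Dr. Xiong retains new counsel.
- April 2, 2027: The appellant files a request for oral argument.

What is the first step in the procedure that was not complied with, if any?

Step 1 — counting 52 days from August 25, 2026 (when the determination is issued) gives a deadline of October 16, 2026; completed October 12, 2026, before the deadline.
Step 2 — 18 and 55 days from October 12, 2026 (when the notice of appeal is served) are October 30, 2026 and December 6, 2026 respectively; done November 5, 2026 — within the window.
Step 3 — 5 and 35 days from November 5, 2026 (when the filing fee is paid) are November 10, 2026 and December 10, 2026 respectively; done December 4, 2026 — within the window.
Step 4 — 23 and 56 days from December 4, 2026 (when the record is requested) are December 27, 2026 and January 29, 2027 respectively; December 30, 2026 falls inside that range.
Step 5 — must wait 21 days from January 17, 2027 (end of the 18-day review period, which began when the opening brief is filed on December 30, 2026), so not before February 7, 2027; acted on February 4, 2027, 3 days prematurely.

Step 5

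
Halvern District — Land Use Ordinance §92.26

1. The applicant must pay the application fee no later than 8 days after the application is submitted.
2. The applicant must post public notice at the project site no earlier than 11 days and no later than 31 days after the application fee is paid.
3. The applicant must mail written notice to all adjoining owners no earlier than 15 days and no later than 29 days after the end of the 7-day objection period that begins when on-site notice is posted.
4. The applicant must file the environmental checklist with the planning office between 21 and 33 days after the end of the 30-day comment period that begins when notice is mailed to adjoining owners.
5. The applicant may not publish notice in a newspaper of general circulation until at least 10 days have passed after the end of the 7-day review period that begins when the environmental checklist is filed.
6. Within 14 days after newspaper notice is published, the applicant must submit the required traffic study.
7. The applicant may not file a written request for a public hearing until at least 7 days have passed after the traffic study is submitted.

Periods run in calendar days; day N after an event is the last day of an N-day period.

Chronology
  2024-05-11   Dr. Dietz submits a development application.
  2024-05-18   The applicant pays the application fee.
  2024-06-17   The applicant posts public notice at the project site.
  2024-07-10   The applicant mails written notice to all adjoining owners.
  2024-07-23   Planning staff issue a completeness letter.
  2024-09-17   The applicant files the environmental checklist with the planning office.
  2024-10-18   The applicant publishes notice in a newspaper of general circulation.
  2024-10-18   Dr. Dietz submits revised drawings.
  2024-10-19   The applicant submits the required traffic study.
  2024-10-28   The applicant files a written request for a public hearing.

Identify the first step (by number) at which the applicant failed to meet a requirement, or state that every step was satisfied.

Step 4

Step 1 — counting 8 days from 2024-05-11 (when the application is submitted) gives a deadline of 2024-05-19; done 2024-05-18 — timely.
Step 2 — 11 and 31 days from 2024-05-18 (when the application fee is paid) are 2024-05-29 and 2024-06-18 respectively; 2024-06-17 falls inside that range.
Step 3 — 15 and 29 days from 2024-06-24 (end of the 7-day objection period, which began when on-site notice is posted on 2024-06-17) are 2024-07-09 and 2024-07-23 respectively; 2024-07-10 falls inside that range.
Step 4 — 21 and 33 days from 2024-08-09 (end of the 30-day comment period, which began when notice is mailed to adjoining owners on 2024-07-10) are 2024-08-30 and 2024-09-11 respectively; 2024-09-17 is 6 days past the end of the window.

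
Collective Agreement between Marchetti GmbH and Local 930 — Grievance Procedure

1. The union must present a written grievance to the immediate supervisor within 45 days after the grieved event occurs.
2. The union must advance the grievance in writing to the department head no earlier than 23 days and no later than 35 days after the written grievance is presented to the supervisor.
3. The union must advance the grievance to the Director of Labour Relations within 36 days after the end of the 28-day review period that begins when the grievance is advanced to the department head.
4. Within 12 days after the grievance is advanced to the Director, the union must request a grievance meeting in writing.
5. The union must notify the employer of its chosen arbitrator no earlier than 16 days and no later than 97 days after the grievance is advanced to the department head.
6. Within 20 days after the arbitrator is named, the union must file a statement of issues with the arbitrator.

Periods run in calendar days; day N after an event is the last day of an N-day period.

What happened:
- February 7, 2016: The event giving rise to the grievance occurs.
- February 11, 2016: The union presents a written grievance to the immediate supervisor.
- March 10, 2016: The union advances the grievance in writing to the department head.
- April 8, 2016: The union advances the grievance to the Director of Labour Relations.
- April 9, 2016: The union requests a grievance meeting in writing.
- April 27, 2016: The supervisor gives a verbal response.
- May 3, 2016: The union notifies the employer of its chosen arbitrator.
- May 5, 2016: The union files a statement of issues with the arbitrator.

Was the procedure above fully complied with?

Yes

Step 1: 45 days after February 7, 2016 (when the grieved event occurs) is March 23, 2016; completed February 11, 2016, before the deadline.
Step 2: the window is 23–35 days after February 11, 2016 (when the written grievance is presented to the supervisor), so March 5, 2016 through March 17, 2016; done March 10, 2016 — within the window.
Step 3: 36 days after April 7, 2016 (end of the 28-day review period, which began when the grievance is advanced to the department head on March 10, 2016) is May 13, 2016; completed April 8, 2016, before the deadline.
Step 4: 12 days after April 8, 2016 (when the grievance is advanced to the Director) is April 20, 2016; April 9, 2016 is within that limit.
Step 5: the window is 16–97 days after March 10, 2016 (when the grievance is advanced to the department head), so March 26, 2016 through June 15, 2016; done May 3, 2016 — within the window.
Step 6: 20 days after May 3, 2016 (when the arbitrator is named) is May 23, 2016; May 5, 2016 is within that limit.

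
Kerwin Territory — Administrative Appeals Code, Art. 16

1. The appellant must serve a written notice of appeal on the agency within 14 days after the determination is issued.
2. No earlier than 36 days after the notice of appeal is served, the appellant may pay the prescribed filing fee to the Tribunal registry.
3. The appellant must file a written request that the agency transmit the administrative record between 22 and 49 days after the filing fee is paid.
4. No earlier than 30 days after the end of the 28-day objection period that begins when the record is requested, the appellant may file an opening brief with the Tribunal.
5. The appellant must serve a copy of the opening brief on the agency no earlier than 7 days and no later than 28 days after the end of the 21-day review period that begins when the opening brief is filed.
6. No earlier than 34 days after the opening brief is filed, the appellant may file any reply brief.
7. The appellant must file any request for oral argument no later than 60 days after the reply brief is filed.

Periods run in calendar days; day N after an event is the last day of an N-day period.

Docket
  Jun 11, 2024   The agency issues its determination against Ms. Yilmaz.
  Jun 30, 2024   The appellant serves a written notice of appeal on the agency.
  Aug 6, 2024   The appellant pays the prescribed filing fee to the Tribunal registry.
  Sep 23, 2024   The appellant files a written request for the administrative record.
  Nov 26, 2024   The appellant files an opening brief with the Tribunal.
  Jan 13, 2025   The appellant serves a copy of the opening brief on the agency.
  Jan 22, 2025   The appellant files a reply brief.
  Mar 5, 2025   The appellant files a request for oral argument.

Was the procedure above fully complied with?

Step 1 — counting 14 days from Jun 11, 2024 (when the determination is issued) gives a deadline of Jun 25, 2024; done Jun 30, 2024 — 5 days late.

No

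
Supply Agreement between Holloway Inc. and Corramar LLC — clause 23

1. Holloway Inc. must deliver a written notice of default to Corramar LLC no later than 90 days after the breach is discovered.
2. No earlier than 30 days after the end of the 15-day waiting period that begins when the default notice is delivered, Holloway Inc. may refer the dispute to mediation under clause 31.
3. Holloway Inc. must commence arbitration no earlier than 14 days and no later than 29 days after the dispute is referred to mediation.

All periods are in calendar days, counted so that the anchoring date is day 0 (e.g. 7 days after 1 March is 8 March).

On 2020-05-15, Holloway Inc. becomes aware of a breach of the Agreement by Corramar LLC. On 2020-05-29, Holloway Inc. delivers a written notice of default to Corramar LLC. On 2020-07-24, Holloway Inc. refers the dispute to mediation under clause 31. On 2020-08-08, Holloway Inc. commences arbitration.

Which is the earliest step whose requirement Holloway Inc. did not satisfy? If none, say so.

None — every step was satisfied

(1) due by 2020-05-15 + 90 days = 2020-08-13; done 2020-05-29 — timely.
(2) permitted from 2020-06-13 + 30 days = 2020-07-13 onward; 2020-07-24 is on or after that date.
(3) the permitted window runs from 2020-07-24 + 14 = 2020-08-07 to 2020-07-24 + 29 = 2020-08-22; done 2020-08-08, which is between those dates.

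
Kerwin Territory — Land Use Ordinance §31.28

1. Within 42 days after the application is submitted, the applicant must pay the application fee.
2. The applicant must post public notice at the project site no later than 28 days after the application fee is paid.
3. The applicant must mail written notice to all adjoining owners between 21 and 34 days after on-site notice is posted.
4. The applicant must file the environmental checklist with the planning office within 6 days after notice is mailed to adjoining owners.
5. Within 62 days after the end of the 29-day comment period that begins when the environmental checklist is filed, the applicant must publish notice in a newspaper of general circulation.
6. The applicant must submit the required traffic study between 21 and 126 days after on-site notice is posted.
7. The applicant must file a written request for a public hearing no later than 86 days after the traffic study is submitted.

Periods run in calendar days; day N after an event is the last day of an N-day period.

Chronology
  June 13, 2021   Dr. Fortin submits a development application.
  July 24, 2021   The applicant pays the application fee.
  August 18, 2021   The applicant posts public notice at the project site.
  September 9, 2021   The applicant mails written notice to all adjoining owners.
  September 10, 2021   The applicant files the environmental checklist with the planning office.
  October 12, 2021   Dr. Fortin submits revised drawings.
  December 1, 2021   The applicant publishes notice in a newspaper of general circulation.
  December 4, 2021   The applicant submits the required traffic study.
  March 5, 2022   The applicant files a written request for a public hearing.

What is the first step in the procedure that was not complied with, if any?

Step 7

(1) due by June 13, 2021 + 42 days = July 25, 2021; done July 24, 2021 — timely.
(2) due by July 24, 2021 + 28 days = August 21, 2021; done August 18, 2021 — timely.
(3) the permitted window runs from August 18, 2021 + 21 = September 8, 2021 to August 18, 2021 + 34 = September 21, 2021; done September 9, 2021 — within the window.
(4) due by September 9, 2021 + 6 days = September 15, 2021; September 10, 2021 is within that limit.
(5) due by October 9, 2021 + 62 days = December 10, 2021; done December 1, 2021 — timely.
(6) the permitted window runs from August 18, 2021 + 21 = September 8, 2021 to August 18, 2021 + 126 = December 22, 2021; done December 4, 2021 — within the window.
(7) due by December 4, 2021 + 86 days = February 28, 2022; March 5, 2022 misses that deadline by 5 days.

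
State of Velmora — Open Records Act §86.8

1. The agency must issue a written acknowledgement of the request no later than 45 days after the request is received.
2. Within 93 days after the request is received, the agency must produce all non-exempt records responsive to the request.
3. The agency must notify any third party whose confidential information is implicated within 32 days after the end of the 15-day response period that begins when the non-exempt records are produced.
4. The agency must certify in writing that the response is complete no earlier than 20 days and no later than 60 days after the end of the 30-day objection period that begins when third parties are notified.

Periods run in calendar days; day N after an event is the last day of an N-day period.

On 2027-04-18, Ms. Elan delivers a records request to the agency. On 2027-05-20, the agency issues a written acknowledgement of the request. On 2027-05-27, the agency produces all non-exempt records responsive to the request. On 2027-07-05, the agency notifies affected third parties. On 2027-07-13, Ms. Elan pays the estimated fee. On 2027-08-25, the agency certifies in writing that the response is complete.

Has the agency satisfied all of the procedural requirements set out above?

Yes

(1) due by 2027-04-18 + 45 days = 2027-06-02; 2027-05-20 is within that limit.
(2) due by 2027-04-18 + 93 days = 2027-07-20; 2027-05-27 is within that limit.
(3) due by 2027-06-11 + 32 days = 2027-07-13; 2027-07-05 is within that limit.
(4) the permitted window runs from 2027-08-04 + 20 = 2027-08-24 to 2027-08-04 + 60 = 2027-10-03; 2027-08-25 falls inside that range.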